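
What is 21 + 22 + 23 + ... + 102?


Σₖ₌21^102 k = Σₖ₌₁^102 k − Σₖ₌₁^20 k
= 102·103/2 − 20·21/2
= 5253 − 210 = 5043

Σk = 5043


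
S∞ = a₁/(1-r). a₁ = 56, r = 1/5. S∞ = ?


S∞ = a₁/(1-r) = 56/(1 - 1/5)
= 56/(4/5)
= 70

S∞ = 70


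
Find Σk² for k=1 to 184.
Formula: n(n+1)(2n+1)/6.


n = 184
n(n+1)(2n+1)/6 = 184×185×369/6
= 12560760/6 = 2093460

Σk² = 2093460


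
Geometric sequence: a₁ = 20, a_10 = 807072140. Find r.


r^(n-1) = aₙ/a₁
r^9 = 807072140/20 = 40353607
r = 40353607^(1/9)
= 7

r = 7


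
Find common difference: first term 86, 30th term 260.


d = (aₙ - a₁)/(n-1)
= (260 - 86)/(30-1)
= 174/29 = 6

d = 6


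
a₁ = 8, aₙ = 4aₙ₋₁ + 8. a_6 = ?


Computing step by step:
a_1 = 8
a_2 = 40
a_3 = 168
a_4 = 680
a_5 = 2728
a_6 = 10920


a_6 = 10920


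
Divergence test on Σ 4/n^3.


lim(n→∞) 4/n^3 = 0
lim aₙ = 0 → nth-term test is INCONCLUSIVE
(Need other tests; this is actually a convergent p-series with p=3 > 1)

Inconclusive (lim aₙ = 0; need another test)


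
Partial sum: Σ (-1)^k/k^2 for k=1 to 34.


S = -1 + 1/4 - 1/9 + 1/16 - 1/25 + 1/36 - 1/49 + 1/64 ± ...
= -0.822
(Full series converges to -π²/12 ≈ -0.8225)

S_34 = -0.822


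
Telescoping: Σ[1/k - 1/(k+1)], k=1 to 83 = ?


Telescoping: adjacent terms cancel.
= 1/1 - 1/84
= 1 - 1/84 = 83/84

Sum = 83/84


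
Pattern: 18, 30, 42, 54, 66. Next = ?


Pattern: arithmetic (d=12)
Terms: 18, 30, 42, 54, 66
Next term = 78

Next term = 78


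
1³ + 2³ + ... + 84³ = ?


n(n+1)/2 = 84×85/2 = 3570
Σk³ = 3570² = 12744900

Σk³ = 12744900


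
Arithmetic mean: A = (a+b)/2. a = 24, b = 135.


AM = (24 + 135)/2 = 159/2 = 79.5

AM = 79.5


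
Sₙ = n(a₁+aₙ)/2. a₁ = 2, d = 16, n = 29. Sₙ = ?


aₙ = 2 + (29-1)×16 = 450
Sₙ = n(a₁+aₙ)/2 = 29×(2+450)/2
= 29×452/2 = 6554

S_29 = 6554


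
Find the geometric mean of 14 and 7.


GM = √(14×7) = √98 = 9.8995

GM = 9.8995


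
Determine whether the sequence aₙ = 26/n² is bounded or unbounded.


a₁ = 26, a₂ = 26/4, a₃ = 26/9, ...
0 < aₙ ≤ 26 for all n ≥ 1
The sequence IS bounded

Bounded (0 < aₙ ≤ 26)


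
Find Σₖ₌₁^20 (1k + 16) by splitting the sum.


Σ(1k+16) = 1·Σk + 16·n
= 1·210 + 16·20
= 210 + 320 = 530

Σ = 530


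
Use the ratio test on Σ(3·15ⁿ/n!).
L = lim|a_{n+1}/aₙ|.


aₙ = 3·15^n/n!
a_{n+1}/aₙ = 15^(n+1)/(n+1)! × n!/15^n  (constant 3 cancels)
= 15/(n+1)
L = lim(n→∞) 15/(n+1) = 0
L < 1 → series CONVERGES

Converges (ratio test: L = 0 < 1)


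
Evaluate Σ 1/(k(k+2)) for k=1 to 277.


1/(k(k+2)) = (1/2)·(1/k - 1/(k+2)) (partial fractions)
Telescoping: Σ = (1/2)·(1 + 1/2 - 1/278 - 1/279) = 57893/77562

Sum = 57893/77562


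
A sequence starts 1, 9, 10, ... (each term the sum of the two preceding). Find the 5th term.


Computing iteratively: 1, 9, 10, 19, 29
a_5 = 29

a_5 = 29


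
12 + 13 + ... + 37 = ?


Σₖ₌12^37 k = Σₖ₌₁^37 k − Σₖ₌₁^11 k
= 37·38/2 − 11·12/2
= 703 − 66 = 637

Σk = 637


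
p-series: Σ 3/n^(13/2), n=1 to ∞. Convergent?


p-series test: Σ c/n^p converges if p > 1, diverges if p ≤ 1 (constant c > 0 doesn't affect convergence).
p = 13/2
13/2 > 1 → CONVERGES

Converges (p = 13/2 > 1)


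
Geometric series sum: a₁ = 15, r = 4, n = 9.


Sₙ = 15×(4^9 - 1)/(4 - 1)
= 15×(262144 - 1)/3
= 15×262143/3
= 1310715

S_9 = 1310715


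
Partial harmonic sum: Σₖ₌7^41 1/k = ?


Σₖ₌7^41 1/k = 1/7 + 1/8 + 1/9 + ... + 1/41
= 36900356046679493/19914562703599200
≈ 1.8529

Sum = 36900356046679493/19914562703599200 ≈ 1.8529


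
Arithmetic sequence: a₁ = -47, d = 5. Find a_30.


aₙ = a₁ + (n-1)d
= -47 + (30-1)×5
= -47 + 145
= 98

a_30 = 98


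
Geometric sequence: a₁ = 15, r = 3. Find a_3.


aₙ = a₁·r^(n-1)
= 15×3^2
= 15×9
= 135

a_3 = 135


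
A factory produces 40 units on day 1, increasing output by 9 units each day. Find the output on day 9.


aₙ = a₁ + (n-1)d
= 40 + (9-1)×9
= 40 + 72
= 112

a_9 = 112


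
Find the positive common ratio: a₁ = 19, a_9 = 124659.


r^(n-1) = aₙ/a₁
r^8 = 124659/19 = 6561
r = 6561^(1/8)
= ±3; taking r > 0 gives r = 3

r = 3


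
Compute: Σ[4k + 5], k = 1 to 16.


Σ(4k+5) = 4·Σk + 5·n
= 4·136 + 5·16
= 544 + 80 = 624

Σ = 624


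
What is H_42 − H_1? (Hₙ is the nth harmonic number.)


Σₖ₌2^42 1/k = 1/2 + 1/3 + 1/4 + ... + 1/42
= 9464375460249419/2844937529085600
≈ 3.3267

Sum = 9464375460249419/2844937529085600 ≈ 3.3267


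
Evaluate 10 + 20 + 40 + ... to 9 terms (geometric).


Sₙ = 10×(2^9 - 1)/(2 - 1)
= 10×(512 - 1)/1
= 10×511/1
= 5110

S_9 = 5110


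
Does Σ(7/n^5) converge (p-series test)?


p-series test: Σ c/n^p converges if p > 1, diverges if p ≤ 1 (constant c > 0 doesn't affect convergence).
p = 5
5 > 1 → CONVERGES

Converges (p = 5 > 1)


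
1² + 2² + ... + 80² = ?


n = 80
n(n+1)(2n+1)/6 = 80×81×161/6
= 1043280/6 = 173880

Σk² = 173880


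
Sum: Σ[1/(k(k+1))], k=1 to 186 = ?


1/(k(k+1)) = 1/k - 1/(k+1) (partial fractions)
Telescoping: Σ = 1 - 1/187 = 186/187

Sum = 186/187


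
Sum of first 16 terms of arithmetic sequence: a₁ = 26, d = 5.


aₙ = 26 + (16-1)×5 = 101
Sₙ = n(a₁+aₙ)/2 = 16×(26+101)/2
= 16×127/2 = 1016

S_16 = 1016


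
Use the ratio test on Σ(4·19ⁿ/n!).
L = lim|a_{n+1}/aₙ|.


aₙ = 4·19^n/n!
a_{n+1}/aₙ = 19^(n+1)/(n+1)! × n!/19^n  (constant 4 cancels)
= 19/(n+1)
L = lim(n→∞) 19/(n+1) = 0
L < 1 → series CONVERGES

Converges (ratio test: L = 0 < 1)


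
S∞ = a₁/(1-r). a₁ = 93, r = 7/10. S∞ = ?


S∞ = a₁/(1-r) = 93/(1 - 7/10)
= 93/(3/10)
= 310

S∞ = 310


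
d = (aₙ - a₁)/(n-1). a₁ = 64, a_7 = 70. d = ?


d = (aₙ - a₁)/(n-1)
= (70 - 64)/(7-1)
= 6/6 = 1

d = 1


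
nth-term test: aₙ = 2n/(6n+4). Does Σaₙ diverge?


lim(n→∞) 2n/(6n+4) = 2/6 = 1/3  (divide numerator and denominator by n)
lim aₙ = 1/3 ≠ 0 → series DIVERGES

Diverges (lim aₙ = 1/3 ≠ 0)


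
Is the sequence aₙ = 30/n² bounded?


a₁ = 30, a₂ = 30/4, a₃ = 30/9, ...
0 < aₙ ≤ 30 for all n ≥ 1
The sequence IS bounded

Bounded (0 < aₙ ≤ 30)


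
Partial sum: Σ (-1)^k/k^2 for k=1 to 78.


S = -1 + 1/4 - 1/9 + 1/16 - 1/25 + 1/36 - 1/49 + 1/64 ± ...
= -0.8224
(Full series converges to -π²/12 ≈ -0.8225)

S_78 = -0.8224


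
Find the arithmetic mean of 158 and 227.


AM = (158 + 227)/2 = 385/2 = 192.5

AM = 192.5


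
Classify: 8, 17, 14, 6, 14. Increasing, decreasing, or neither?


Differences: 9, -3, -8, 8
Difference at position 1 is +9 (> 0) but position 2 is -3 (< 0) — sequence both rises and falls
→ NOT monotonic

Not monotonic


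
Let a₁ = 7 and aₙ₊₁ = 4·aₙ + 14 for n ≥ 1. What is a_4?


Computing step by step:
a_1 = 7
a_2 = 42
a_3 = 182
a_4 = 742


a_4 = 742


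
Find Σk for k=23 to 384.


Σₖ₌23^384 k = Σₖ₌₁^384 k − Σₖ₌₁^22 k
= 384·385/2 − 22·23/2
= 73920 − 253 = 73667

Σk = 73667


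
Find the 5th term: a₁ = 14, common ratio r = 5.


aₙ = a₁·r^(n-1)
= 14×5^4
= 14×625
= 8750

a_5 = 8750


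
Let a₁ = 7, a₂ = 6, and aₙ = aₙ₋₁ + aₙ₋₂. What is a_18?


Computing iteratively: 7, 6, 13, 19, 32, 51, 83, 134, 217, 351, 568, 919, ...
a_18 = 16491

a_18 = 16491


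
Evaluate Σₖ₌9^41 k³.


Σₖ₌9^41 k³ = [41·42/2]² − [8·9/2]²
= 741321 − 1296 = 740025

Σk³ = 740025


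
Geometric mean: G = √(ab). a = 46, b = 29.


GM = √(46×29) = √1334 = 36.524

GM = 36.524


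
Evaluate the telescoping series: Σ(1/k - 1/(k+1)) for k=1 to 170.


Telescoping: adjacent terms cancel.
= 1/1 - 1/171
= 1 - 1/171 = 170/171

Sum = 170/171


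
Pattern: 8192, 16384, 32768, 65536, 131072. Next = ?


Pattern: powers of 2: 2ⁿ
Terms: 8192, 16384, 32768, 65536, 131072
Next term = 262144

Next term = 262144


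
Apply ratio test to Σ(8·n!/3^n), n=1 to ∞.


aₙ = 8·n!/3^n
a_{n+1}/aₙ = (n+1)!/3^(n+1) × 3^n/n!  (constant 8 cancels)
= (n+1)/3
L = lim(n→∞) (n+1)/3 = ∞
L > 1 → series DIVERGES

Diverges (ratio test: L = ∞ > 1)


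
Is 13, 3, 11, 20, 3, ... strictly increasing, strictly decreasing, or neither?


Differences: -10, 8, 9, -17
Difference at position 2 is +8 (> 0) but position 1 is -10 (< 0) — sequence both rises and falls
→ NOT monotonic

Not monotonic


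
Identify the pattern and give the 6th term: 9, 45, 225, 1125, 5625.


Pattern: geometric (r=5)
Terms: 9, 45, 225, 1125, 5625
Next term = 28125

Next term = 28125


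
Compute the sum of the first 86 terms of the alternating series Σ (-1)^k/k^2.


S = -1 + 1/4 - 1/9 + 1/16 - 1/25 + 1/36 - 1/49 + 1/64 ± ...
= -0.8224
(Full series converges to -π²/12 ≈ -0.8225)

S_86 = -0.8224


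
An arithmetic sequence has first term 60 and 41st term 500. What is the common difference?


d = (aₙ - a₁)/(n-1)
= (500 - 60)/(41-1)
= 440/40 = 11

d = 11


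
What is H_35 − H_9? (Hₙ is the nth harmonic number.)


Σₖ₌10^35 1/k = 1/10 + 1/11 + 1/12 + ... + 1/35
= 2471388351727/1875370816800
≈ 1.3178

Sum = 2471388351727/1875370816800 ≈ 1.3178


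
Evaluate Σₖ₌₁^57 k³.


n(n+1)/2 = 57×58/2 = 1653
Σk³ = 1653² = 2732409

Σk³ = 2732409


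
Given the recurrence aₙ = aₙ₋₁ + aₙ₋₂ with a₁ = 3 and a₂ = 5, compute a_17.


Computing iteratively: 3, 5, 8, 13, 21, 34, 55, 89, 144, 233, 377, 610, ...
a_17 = 6765

a_17 = 6765


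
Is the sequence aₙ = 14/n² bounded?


a₁ = 14, a₂ = 14/4, a₃ = 14/9, ...
0 < aₙ ≤ 14 for all n ≥ 1
The sequence IS bounded

Bounded (0 < aₙ ≤ 14)


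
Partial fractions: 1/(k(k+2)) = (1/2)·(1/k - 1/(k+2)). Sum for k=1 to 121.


1/(k(k+2)) = (1/2)·(1/k - 1/(k+2)) (partial fractions)
Telescoping: Σ = (1/2)·(1 + 1/2 - 1/122 - 1/123) = 5566/7503

Sum = 5566/7503


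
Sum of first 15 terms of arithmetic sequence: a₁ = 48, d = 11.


aₙ = 48 + (15-1)×11 = 202
Sₙ = n(a₁+aₙ)/2 = 15×(48+202)/2
= 15×250/2 = 1875

S_15 = 1875


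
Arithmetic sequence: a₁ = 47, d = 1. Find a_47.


aₙ = a₁ + (n-1)d
= 47 + (47-1)×1
= 47 + 46
= 93

a_47 = 93


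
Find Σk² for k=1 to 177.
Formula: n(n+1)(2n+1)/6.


n = 177
n(n+1)(2n+1)/6 = 177×178×355/6
= 11184630/6 = 1864105

Σk² = 1864105


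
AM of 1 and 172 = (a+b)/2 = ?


AM = (1 + 172)/2 = 173/2 = 86.5

AM = 86.5


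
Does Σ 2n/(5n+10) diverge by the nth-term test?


lim(n→∞) 2n/(5n+10) = 2/5 = 2/5  (divide numerator and denominator by n)
lim aₙ = 2/5 ≠ 0 → series DIVERGES

Diverges (lim aₙ = 2/5 ≠ 0)


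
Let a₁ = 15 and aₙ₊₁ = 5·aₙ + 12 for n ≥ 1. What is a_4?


Computing step by step:
a_1 = 15
a_2 = 87
a_3 = 447
a_4 = 2247


a_4 = 2247


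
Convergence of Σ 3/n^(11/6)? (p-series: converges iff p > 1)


p-series test: Σ c/n^p converges if p > 1, diverges if p ≤ 1 (constant c > 0 doesn't affect convergence).
p = 11/6
11/6 > 1 → CONVERGES

Converges (p = 11/6 > 1)


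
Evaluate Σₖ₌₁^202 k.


n(n+1)/2 = 202×203/2 = 41006/2 = 20503

Σk = 20503


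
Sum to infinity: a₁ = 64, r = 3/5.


S∞ = a₁/(1-r) = 64/(1 - 3/5)
= 64/(2/5)
= 160

S∞ = 160


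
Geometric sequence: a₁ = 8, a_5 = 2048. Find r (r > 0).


r^(n-1) = aₙ/a₁
r^4 = 2048/8 = 256
r = 256^(1/4)
= ±4; taking r > 0 gives r = 4

r = 4


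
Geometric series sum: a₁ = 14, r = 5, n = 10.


Sₙ = 14×(5^10 - 1)/(5 - 1)
= 14×(9765625 - 1)/4
= 14×9765624/4
= 34179684

S_10 = 34179684


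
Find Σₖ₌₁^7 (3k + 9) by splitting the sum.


Σ(3k+9) = 3·Σk + 9·n
= 3·28 + 9·7
= 84 + 63 = 147

Σ = 147


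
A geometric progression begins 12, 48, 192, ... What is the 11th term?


aₙ = a₁·r^(n-1)
= 12×4^10
= 12×1048576
= 12582912

a_11 = 12582912


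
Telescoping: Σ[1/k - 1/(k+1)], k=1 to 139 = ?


Telescoping: adjacent terms cancel.
= 1/1 - 1/140
= 1 - 1/140 = 139/140

Sum = 139/140


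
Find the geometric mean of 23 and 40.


GM = √(23×40) = √920 = 30.3315

GM = 30.3315


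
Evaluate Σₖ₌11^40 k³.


Σₖ₌11^40 k³ = [40·41/2]² − [10·11/2]²
= 672400 − 3025 = 669375

Σk³ = 669375


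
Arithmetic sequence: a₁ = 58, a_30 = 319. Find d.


d = (aₙ - a₁)/(n-1)
= (319 - 58)/(30-1)
= 261/29 = 9

d = 9


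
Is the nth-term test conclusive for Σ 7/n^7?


lim(n→∞) 7/n^7 = 0
lim aₙ = 0 → nth-term test is INCONCLUSIVE
(Need other tests; this is actually a convergent p-series with p=7 > 1)

Inconclusive (lim aₙ = 0; need another test)


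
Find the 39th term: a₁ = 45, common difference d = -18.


aₙ = a₁ + (n-1)d
= 45 + (39-1)×-18
= 45 - 684
= -639

a_39 = -639


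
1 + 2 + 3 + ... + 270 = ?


n(n+1)/2 = 270×271/2 = 73170/2 = 36585

Σk = 36585


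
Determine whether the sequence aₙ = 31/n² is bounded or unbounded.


a₁ = 31, a₂ = 31/4, a₃ = 31/9, ...
0 < aₙ ≤ 31 for all n ≥ 1
The sequence IS bounded

Bounded (0 < aₙ ≤ 31)


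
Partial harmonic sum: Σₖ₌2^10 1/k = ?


Σₖ₌2^10 1/k = 1/2 + 1/3 + 1/4 + 1/5 + 1/6 + 1/7 + 1/8 + 1/9 + 1/10
= 4861/2520
≈ 1.929

Sum = 4861/2520 ≈ 1.929


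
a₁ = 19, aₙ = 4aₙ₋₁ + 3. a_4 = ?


Computing step by step:
a_1 = 19
a_2 = 79
a_3 = 319
a_4 = 1279


a_4 = 1279


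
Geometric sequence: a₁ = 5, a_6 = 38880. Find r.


r^(n-1) = aₙ/a₁
r^5 = 38880/5 = 7776
r = 7776^(1/5)
= 6

r = 6


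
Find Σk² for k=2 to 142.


Σₖ₌2^142 k² = Σₖ₌₁^142 k² − Σₖ₌₁^1 k²
= 142·143·285/6 − 1·2·3/6
= 964535 − 1 = 964534

Σk² = 964534


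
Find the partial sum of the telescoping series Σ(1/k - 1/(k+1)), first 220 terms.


Telescoping: adjacent terms cancel.
= 1/1 - 1/221
= 1 - 1/221 = 220/221

Sum = 220/221


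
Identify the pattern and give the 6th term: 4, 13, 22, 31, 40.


Pattern: arithmetic (d=9)
Terms: 4, 13, 22, 31, 40
Next term = 49

Next term = 49


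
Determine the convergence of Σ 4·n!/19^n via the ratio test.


aₙ = 4·n!/19^n
a_{n+1}/aₙ = (n+1)!/19^(n+1) × 19^n/n!  (constant 4 cancels)
= (n+1)/19
L = lim(n→∞) (n+1)/19 = ∞
L > 1 → series DIVERGES

Diverges (ratio test: L = ∞ > 1)


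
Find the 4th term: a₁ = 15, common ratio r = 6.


aₙ = a₁·r^(n-1)
= 15×6^3
= 15×216
= 3240

a_4 = 3240


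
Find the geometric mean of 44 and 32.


GM = √(44×32) = √1408 = 37.5233

GM = 37.5233


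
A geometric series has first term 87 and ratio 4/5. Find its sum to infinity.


S∞ = a₁/(1-r) = 87/(1 - 4/5)
= 87/(1/5)
= 435

S∞ = 435


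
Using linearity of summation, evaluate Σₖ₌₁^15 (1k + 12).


Σ(1k+12) = 1·Σk + 12·n
= 1·120 + 12·15
= 120 + 180 = 300

Σ = 300


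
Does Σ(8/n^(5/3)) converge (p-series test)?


p-series test: Σ c/n^p converges if p > 1, diverges if p ≤ 1 (constant c > 0 doesn't affect convergence).
p = 5/3
5/3 > 1 → CONVERGES

Converges (p = 5/3 > 1)


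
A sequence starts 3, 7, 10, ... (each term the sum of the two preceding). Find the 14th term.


Computing iteratively: 3, 7, 10, 17, 27, 44, 71, 115, 186, 301, 487, 788, ...
a_14 = 2063

a_14 = 2063


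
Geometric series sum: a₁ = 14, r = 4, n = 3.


Sₙ = 14×(4^3 - 1)/(4 - 1)
= 14×(64 - 1)/3
= 14×63/3
= 294

S_3 = 294


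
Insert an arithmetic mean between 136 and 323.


AM = (136 + 323)/2 = 459/2 = 229.5

AM = 229.5


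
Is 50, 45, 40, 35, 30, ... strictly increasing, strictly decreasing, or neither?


Differences: -5, -5, -5, -5
All differences < 0 → strictly DECREASING

Monotonically decreasing


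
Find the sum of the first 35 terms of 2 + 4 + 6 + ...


aₙ = 2 + (35-1)×2 = 70
Sₙ = n(a₁+aₙ)/2 = 35×(2+70)/2
= 35×72/2 = 1260

S_35 = 1260


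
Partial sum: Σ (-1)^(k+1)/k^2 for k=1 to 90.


S = 1 - 1/4 + 1/9 - 1/16 + 1/25 - 1/36 + 1/49 - 1/64 ± ...
= 0.8224
(Full series converges to +π²/12 ≈ +0.8225)

S_90 = 0.8224


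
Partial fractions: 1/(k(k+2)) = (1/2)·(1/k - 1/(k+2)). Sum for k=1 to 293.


1/(k(k+2)) = (1/2)·(1/k - 1/(k+2)) (partial fractions)
Telescoping: Σ = (1/2)·(1 + 1/2 - 1/294 - 1/295) = 64753/86730

Sum = 64753/86730


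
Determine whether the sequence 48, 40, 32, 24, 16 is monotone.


Differences: -8, -8, -8, -8
All differences < 0 → strictly DECREASING

Monotonically decreasing


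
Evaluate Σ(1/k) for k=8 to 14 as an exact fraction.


Σₖ₌8^14 1/k = 1/8 + 1/9 + 1/10 + 1/11 + 1/12 + 1/13 + 1/14
= 237371/360360
≈ 0.6587

Sum = 237371/360360 ≈ 0.6587


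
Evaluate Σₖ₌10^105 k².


Σₖ₌10^105 k² = Σₖ₌₁^105 k² − Σₖ₌₁^9 k²
= 105·106·211/6 − 9·10·19/6
= 391405 − 285 = 391120

Σk² = 391120


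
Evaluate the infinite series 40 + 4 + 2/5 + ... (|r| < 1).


S∞ = a₁/(1-r) = 40/(1 - 1/10)
= 40/(9/10)
= 400/9

S∞ = 400/9


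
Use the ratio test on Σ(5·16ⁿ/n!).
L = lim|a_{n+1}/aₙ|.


aₙ = 5·16^n/n!
a_{n+1}/aₙ = 16^(n+1)/(n+1)! × n!/16^n  (constant 5 cancels)
= 16/(n+1)
L = lim(n→∞) 16/(n+1) = 0
L < 1 → series CONVERGES

Converges (ratio test: L = 0 < 1)


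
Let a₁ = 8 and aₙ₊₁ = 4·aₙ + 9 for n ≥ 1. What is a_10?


Computing step by step:
a_1 = 8
a_2 = 41
a_3 = 173
a_4 = 701
a_5 = 2813
a_6 = 11261
a_7 = 45053
a_8 = 180221
a_9 = 720893
a_10 = 2883581


a_10 = 2883581


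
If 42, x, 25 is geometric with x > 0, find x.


GM = √(42×25) = √1050 = 32.4037

GM = 32.4037


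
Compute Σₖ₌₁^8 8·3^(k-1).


Sₙ = 8×(3^8 - 1)/(3 - 1)
= 8×(6561 - 1)/2
= 8×6560/2
= 26240

S_8 = 26240


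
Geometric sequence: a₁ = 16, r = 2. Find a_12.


aₙ = a₁·r^(n-1)
= 16×2^11
= 16×2048
= 32768

a_12 = 32768


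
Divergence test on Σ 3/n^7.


lim(n→∞) 3/n^7 = 0
lim aₙ = 0 → nth-term test is INCONCLUSIVE
(Need other tests; this is actually a convergent p-series with p=7 > 1)

Inconclusive (lim aₙ = 0; need another test)


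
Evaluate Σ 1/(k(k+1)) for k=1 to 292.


1/(k(k+1)) = 1/k - 1/(k+1) (partial fractions)
Telescoping: Σ = 1 - 1/293 = 292/293

Sum = 292/293


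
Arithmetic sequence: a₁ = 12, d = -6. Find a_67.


aₙ = a₁ + (n-1)d
= 12 + (67-1)×-6
= 12 - 396
= -384

a_67 = -384


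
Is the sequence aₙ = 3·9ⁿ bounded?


aₙ = 3·9ⁿ → as n→∞, aₙ→∞ (since base 9 > 1)
No finite upper bound exists
The sequence is UNBOUNDED

Unbounded (aₙ → ∞ as n → ∞)


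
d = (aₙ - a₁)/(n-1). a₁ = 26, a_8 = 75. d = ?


d = (aₙ - a₁)/(n-1)
= (75 - 26)/(8-1)
= 49/7 = 7

d = 7


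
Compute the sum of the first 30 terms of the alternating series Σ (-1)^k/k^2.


S = -1 + 1/4 - 1/9 + 1/16 - 1/25 + 1/36 - 1/49 + 1/64 ± ...
= -0.8219
(Full series converges to -π²/12 ≈ -0.8225)

S_30 = -0.8219


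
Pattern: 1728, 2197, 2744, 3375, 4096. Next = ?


Pattern: perfect cubes: n³
Terms: 1728, 2197, 2744, 3375, 4096
Next term = 4913

Next term = 4913


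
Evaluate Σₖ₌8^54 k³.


Σₖ₌8^54 k³ = [54·55/2]² − [7·8/2]²
= 2205225 − 784 = 2204441

Σk³ = 2204441


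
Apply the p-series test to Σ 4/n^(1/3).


p-series test: Σ c/n^p converges if p > 1, diverges if p ≤ 1 (constant c > 0 doesn't affect convergence).
p = 1/3
1/3 ≤ 1 → DIVERGES

Diverges (p = 1/3 ≤ 1)


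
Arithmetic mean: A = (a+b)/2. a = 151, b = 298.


AM = (151 + 298)/2 = 449/2 = 224.5

AM = 224.5


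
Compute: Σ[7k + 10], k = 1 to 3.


Σ(7k+10) = 7·Σk + 10·n
= 7·6 + 10·3
= 42 + 30 = 72

Σ = 72


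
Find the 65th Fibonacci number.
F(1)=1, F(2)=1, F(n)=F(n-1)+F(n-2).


Fibonacci sequence: 1, 1, 2, 3, 5, 8, 13, 21, 34, 55, 89, ...
F(65) = 17167680177565

F(65) = 17167680177565


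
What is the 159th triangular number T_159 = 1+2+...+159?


n(n+1)/2 = 159×160/2 = 25440/2 = 12720

Σk = 12720


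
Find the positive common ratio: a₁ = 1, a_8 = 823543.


r^(n-1) = aₙ/a₁
r^7 = 823543/1 = 823543
r = 823543^(1/7)
= 7

r = 7


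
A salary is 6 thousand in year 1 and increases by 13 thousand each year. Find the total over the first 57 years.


aₙ = 6 + (57-1)×13 = 734
Sₙ = n(a₁+aₙ)/2 = 57×(6+734)/2
= 57×740/2 = 21090

S_57 = 21090


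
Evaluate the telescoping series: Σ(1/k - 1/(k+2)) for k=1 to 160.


Telescoping with gap 2: two head and two tail terms survive.
= (1 + 1/2) - (1/161 + 1/162)
= 3/2 - 1/161 - 1/162 = 19400/13041

Sum = 19400/13041


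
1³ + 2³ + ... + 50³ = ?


n(n+1)/2 = 50×51/2 = 1275
Σk³ = 1275² = 1625625

Σk³ = 1625625


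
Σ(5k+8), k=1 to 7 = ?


Σ(5k+8) = 5·Σk + 8·n
= 5·28 + 8·7
= 140 + 56 = 196

Σ = 196


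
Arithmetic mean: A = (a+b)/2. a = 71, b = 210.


AM = (71 + 210)/2 = 281/2 = 140.5

AM = 140.5


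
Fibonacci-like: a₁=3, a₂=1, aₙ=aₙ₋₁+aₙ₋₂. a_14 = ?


Computing iteratively: 3, 1, 4, 5, 9, 14, 23, 37, 60, 97, 157, 254, ...
a_14 = 665

a_14 = 665


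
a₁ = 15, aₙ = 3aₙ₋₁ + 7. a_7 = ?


Computing step by step:
a_1 = 15
a_2 = 52
a_3 = 163
a_4 = 496
a_5 = 1495
a_6 = 4492
a_7 = 13483


a_7 = 13483


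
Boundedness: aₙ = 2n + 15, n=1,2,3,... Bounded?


aₙ = 2n + 15 → as n→∞, aₙ→∞
No finite upper bound exists
The sequence is UNBOUNDED

Unbounded (aₙ → ∞ as n → ∞)


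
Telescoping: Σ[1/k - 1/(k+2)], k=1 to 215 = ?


Telescoping with gap 2: two head and two tail terms survive.
= (1 + 1/2) - (1/216 + 1/217)
= 3/2 - 1/216 - 1/217 = 69875/46872

Sum = 69875/46872


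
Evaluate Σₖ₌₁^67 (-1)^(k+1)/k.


S = 1 - 1/2 + 1/3 - 1/4 + 1/5 - 1/6 + 1/7 - 1/8 ± ...
= 0.7006
(Full series converges to +ln(2) ≈ +0.6931)

S_67 = 0.7006


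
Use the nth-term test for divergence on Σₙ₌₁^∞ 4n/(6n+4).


lim(n→∞) 4n/(6n+4) = 4/6 = 2/3  (divide numerator and denominator by n)
lim aₙ = 2/3 ≠ 0 → series DIVERGES

Diverges (lim aₙ = 2/3 ≠ 0)


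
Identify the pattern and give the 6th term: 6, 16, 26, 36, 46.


Pattern: arithmetic (d=10)
Terms: 6, 16, 26, 36, 46
Next term = 56

Next term = 56


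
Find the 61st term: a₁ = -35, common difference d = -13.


aₙ = a₁ + (n-1)d
= -35 + (61-1)×-13
= -35 - 780
= -815

a_61 = -815


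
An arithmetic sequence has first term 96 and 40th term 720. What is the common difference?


d = (aₙ - a₁)/(n-1)
= (720 - 96)/(40-1)
= 624/39 = 16

d = 16


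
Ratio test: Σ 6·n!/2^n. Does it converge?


aₙ = 6·n!/2^n
a_{n+1}/aₙ = (n+1)!/2^(n+1) × 2^n/n!  (constant 6 cancels)
= (n+1)/2
L = lim(n→∞) (n+1)/2 = ∞
L > 1 → series DIVERGES

Diverges (ratio test: L = ∞ > 1)


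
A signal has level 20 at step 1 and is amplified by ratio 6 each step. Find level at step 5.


aₙ = a₁·r^(n-1)
= 20×6^4
= 20×1296
= 25920

a_5 = 25920


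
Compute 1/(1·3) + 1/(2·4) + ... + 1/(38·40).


1/(k(k+2)) = (1/2)·(1/k - 1/(k+2)) (partial fractions)
Telescoping: Σ = (1/2)·(1 + 1/2 - 1/39 - 1/40) = 2261/3120

Sum = 2261/3120


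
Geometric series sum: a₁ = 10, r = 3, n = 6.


Sₙ = 10×(3^6 - 1)/(3 - 1)
= 10×(729 - 1)/2
= 10×728/2
= 3640

S_6 = 3640


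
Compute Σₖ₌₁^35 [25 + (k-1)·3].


aₙ = 25 + (35-1)×3 = 127
Sₙ = n(a₁+aₙ)/2 = 35×(25+127)/2
= 35×152/2 = 2660

S_35 = 2660


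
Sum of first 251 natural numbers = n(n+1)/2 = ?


n(n+1)/2 = 251×252/2 = 63252/2 = 31626

Σk = 31626


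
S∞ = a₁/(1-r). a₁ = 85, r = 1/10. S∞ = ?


S∞ = a₁/(1-r) = 85/(1 - 1/10)
= 85/(9/10)
= 850/9

S∞ = 850/9


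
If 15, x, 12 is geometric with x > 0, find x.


GM = √(15×12) = √180 = 13.4164

GM = 13.4164


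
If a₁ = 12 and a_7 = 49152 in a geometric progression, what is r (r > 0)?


r^(n-1) = aₙ/a₁
r^6 = 49152/12 = 4096
r = 4096^(1/6)
= ±4; taking r > 0 gives r = 4

r = 4


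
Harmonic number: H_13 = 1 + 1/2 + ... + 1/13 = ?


H_13 = 1/1 + 1/2 + 1/3 + ... + 1/13
= 1145993/360360
≈ 3.1801

H_13 = 1145993/360360 ≈ 3.1801


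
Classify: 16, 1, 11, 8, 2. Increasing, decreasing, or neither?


Differences: -15, 10, -3, -6
Difference at position 2 is +10 (> 0) but position 1 is -15 (< 0) — sequence both rises and falls
→ NOT monotonic

Not monotonic


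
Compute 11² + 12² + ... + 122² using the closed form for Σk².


Σₖ₌11^122 k² = Σₖ₌₁^122 k² − Σₖ₌₁^10 k²
= 122·123·245/6 − 10·11·21/6
= 612745 − 385 = 612360

Σk² = 612360


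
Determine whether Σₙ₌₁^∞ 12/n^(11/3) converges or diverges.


p-series test: Σ c/n^p converges if p > 1, diverges if p ≤ 1 (constant c > 0 doesn't affect convergence).
p = 11/3
11/3 > 1 → CONVERGES

Converges (p = 11/3 > 1)


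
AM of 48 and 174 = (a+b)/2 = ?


AM = (48 + 174)/2 = 222/2 = 111

AM = 111


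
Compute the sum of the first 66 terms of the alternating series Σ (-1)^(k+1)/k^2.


S = 1 - 1/4 + 1/9 - 1/16 + 1/25 - 1/36 + 1/49 - 1/64 ± ...
= 0.8224
(Full series converges to +π²/12 ≈ +0.8225)

S_66 = 0.8224


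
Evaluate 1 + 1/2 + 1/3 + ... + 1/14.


H_14 = 1/1 + 1/2 + 1/3 + ... + 1/14
= 1171733/360360
≈ 3.2516

H_14 = 1171733/360360 ≈ 3.2516


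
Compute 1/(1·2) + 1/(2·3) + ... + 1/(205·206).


1/(k(k+1)) = 1/k - 1/(k+1) (partial fractions)
Telescoping: Σ = 1 - 1/206 = 205/206

Sum = 205/206


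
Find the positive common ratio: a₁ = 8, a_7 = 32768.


r^(n-1) = aₙ/a₁
r^6 = 32768/8 = 4096
r = 4096^(1/6)
= ±4; taking r > 0 gives r = 4

r = 4


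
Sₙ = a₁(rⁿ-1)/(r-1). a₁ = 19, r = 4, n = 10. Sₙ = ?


Sₙ = 19×(4^10 - 1)/(4 - 1)
= 19×(1048576 - 1)/3
= 19×1048575/3
= 6640975

S_10 = 6640975


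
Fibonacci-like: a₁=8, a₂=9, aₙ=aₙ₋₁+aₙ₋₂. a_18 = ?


Computing iteratively: 8, 9, 17, 26, 43, 69, 112, 181, 293, 474, 767, 1241, ...
a_18 = 22269

a_18 = 22269


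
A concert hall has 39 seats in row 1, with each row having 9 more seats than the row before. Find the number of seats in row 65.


aₙ = a₁ + (n-1)d
= 39 + (65-1)×9
= 39 + 576
= 615

a_65 = 615


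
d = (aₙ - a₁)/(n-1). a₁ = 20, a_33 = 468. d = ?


d = (aₙ - a₁)/(n-1)
= (468 - 20)/(33-1)
= 448/32 = 14

d = 14


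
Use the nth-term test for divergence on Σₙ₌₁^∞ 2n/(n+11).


lim(n→∞) 2n/(n+11) = 2/1 = 2  (divide numerator and denominator by n)
lim aₙ = 2 ≠ 0 → series DIVERGES

Diverges (lim aₙ = 2 ≠ 0)


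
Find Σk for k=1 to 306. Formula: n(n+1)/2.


n(n+1)/2 = 306×307/2 = 93942/2 = 46971

Σk = 46971


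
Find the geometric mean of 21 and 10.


GM = √(21×10) = √210 = 14.4914

GM = 14.4914


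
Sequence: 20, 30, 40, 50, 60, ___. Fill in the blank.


Pattern: arithmetic (d=10)
Terms: 20, 30, 40, 50, 60
Next term = 70

Next term = 70


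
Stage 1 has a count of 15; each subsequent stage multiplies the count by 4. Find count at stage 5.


aₙ = a₁·r^(n-1)
= 15×4^4
= 15×256
= 3840

a_5 = 3840


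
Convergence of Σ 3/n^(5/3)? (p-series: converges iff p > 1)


p-series test: Σ c/n^p converges if p > 1, diverges if p ≤ 1 (constant c > 0 doesn't affect convergence).
p = 5/3
5/3 > 1 → CONVERGES

Converges (p = 5/3 > 1)


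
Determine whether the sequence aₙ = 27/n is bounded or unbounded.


a₁ = 27, a₂ = 27/2, a₃ = 27/3, ...
0 < aₙ ≤ 27 for all n ≥ 1
Lower bound: 0, Upper bound: 27
The sequence IS bounded

Bounded (0 < aₙ ≤ 27)


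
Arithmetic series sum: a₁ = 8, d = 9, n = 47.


aₙ = 8 + (47-1)×9 = 422
Sₙ = n(a₁+aₙ)/2 = 47×(8+422)/2
= 47×430/2 = 10105

S_47 = 10105


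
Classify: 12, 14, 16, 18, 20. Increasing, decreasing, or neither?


Differences: 2, 2, 2, 2
All differences > 0 → strictly INCREASING

Monotonically increasing


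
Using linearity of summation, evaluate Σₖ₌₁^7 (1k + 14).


Σ(1k+14) = 1·Σk + 14·n
= 1·28 + 14·7
= 28 + 98 = 126

Σ = 126


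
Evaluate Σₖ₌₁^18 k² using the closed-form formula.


n = 18
n(n+1)(2n+1)/6 = 18×19×37/6
= 12654/6 = 2109

Σk² = 2109


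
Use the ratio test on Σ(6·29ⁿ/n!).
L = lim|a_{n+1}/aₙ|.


aₙ = 6·29^n/n!
a_{n+1}/aₙ = 29^(n+1)/(n+1)! × n!/29^n  (constant 6 cancels)
= 29/(n+1)
L = lim(n→∞) 29/(n+1) = 0
L < 1 → series CONVERGES

Converges (ratio test: L = 0 < 1)


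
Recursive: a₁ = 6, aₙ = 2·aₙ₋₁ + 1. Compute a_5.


Computing step by step:
a_1 = 6
a_2 = 13
a_3 = 27
a_4 = 55
a_5 = 111


a_5 = 111


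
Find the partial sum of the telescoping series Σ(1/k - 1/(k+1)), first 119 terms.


Telescoping: adjacent terms cancel.
= 1/1 - 1/120
= 1 - 1/120 = 119/120

Sum = 119/120


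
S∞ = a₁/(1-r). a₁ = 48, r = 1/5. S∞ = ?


S∞ = a₁/(1-r) = 48/(1 - 1/5)
= 48/(4/5)
= 60

S∞ = 60


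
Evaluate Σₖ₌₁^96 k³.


n(n+1)/2 = 96×97/2 = 4656
Σk³ = 4656² = 21678336

Σk³ = 21678336


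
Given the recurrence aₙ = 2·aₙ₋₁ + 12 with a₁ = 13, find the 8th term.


Computing step by step:
a_1 = 13
a_2 = 38
a_3 = 88
a_4 = 188
a_5 = 388
a_6 = 788
a_7 = 1588
a_8 = 3188


a_8 = 3188


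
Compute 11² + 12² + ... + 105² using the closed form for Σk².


Σₖ₌11^105 k² = Σₖ₌₁^105 k² − Σₖ₌₁^10 k²
= 105·106·211/6 − 10·11·21/6
= 391405 − 385 = 391020

Σk² = 391020


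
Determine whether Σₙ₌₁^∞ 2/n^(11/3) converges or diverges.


p-series test: Σ c/n^p converges if p > 1, diverges if p ≤ 1 (constant c > 0 doesn't affect convergence).
p = 11/3
11/3 > 1 → CONVERGES

Converges (p = 11/3 > 1)


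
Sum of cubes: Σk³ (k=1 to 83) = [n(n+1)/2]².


n(n+1)/2 = 83×84/2 = 3486
Σk³ = 3486² = 12152196

Σk³ = 12152196


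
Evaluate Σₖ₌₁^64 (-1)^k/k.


S = -1 + 1/2 - 1/3 + 1/4 - 1/5 + 1/6 - 1/7 + 1/8 ± ...
= -0.6854
(Full series converges to -ln(2) ≈ -0.6931)

S_64 = -0.6854


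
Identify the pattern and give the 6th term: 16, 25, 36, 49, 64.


Pattern: perfect squares: n²
Terms: 16, 25, 36, 49, 64
Next term = 81

Next term = 81


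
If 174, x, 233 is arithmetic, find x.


AM = (174 + 233)/2 = 407/2 = 203.5

AM = 203.5


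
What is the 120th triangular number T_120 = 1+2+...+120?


n(n+1)/2 = 120×121/2 = 14520/2 = 7260

Σk = 7260


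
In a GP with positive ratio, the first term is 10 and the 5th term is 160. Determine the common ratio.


r^(n-1) = aₙ/a₁
r^4 = 160/10 = 16
r = 16^(1/4)
= ±2; taking r > 0 gives r = 2

r = 2


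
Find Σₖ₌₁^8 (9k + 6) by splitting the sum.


Σ(9k+6) = 9·Σk + 6·n
= 9·36 + 6·8
= 324 + 48 = 372

Σ = 372


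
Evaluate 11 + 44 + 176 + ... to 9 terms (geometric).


Sₙ = 11×(4^9 - 1)/(4 - 1)
= 11×(262144 - 1)/3
= 11×262143/3
= 961191

S_9 = 961191


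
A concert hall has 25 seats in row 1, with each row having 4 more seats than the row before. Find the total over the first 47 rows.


aₙ = 25 + (47-1)×4 = 209
Sₙ = n(a₁+aₙ)/2 = 47×(25+209)/2
= 47×234/2 = 5499

S_47 = 5499


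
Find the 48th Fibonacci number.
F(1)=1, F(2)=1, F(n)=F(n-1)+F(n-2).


Fibonacci sequence: 1, 1, 2, 3, 5, 8, 13, 21, 34, 55, 89, ...
F(48) = 4807526976

F(48) = 4807526976


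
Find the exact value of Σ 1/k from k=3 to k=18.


Σₖ₌3^18 1/k = 1/3 + 1/4 + 1/5 + ... + 1/18
= 8148181/4084080
≈ 1.9951

Sum = 8148181/4084080 ≈ 1.9951


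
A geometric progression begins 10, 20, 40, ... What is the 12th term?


aₙ = a₁·r^(n-1)
= 10×2^11
= 10×2048
= 20480

a_12 = 20480


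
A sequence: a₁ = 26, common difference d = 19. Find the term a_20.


aₙ = a₁ + (n-1)d
= 26 + (20-1)×19
= 26 + 361
= 387

a_20 = 387


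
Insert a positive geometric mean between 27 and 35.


GM = √(27×35) = √945 = 30.7409

GM = 30.7409


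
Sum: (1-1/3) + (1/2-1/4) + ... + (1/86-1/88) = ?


Telescoping with gap 2: two head and two tail terms survive.
= (1 + 1/2) - (1/87 + 1/88)
= 3/2 - 1/87 - 1/88 = 11309/7656

Sum = 11309/7656


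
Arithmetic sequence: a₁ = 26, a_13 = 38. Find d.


d = (aₙ - a₁)/(n-1)
= (38 - 26)/(13-1)
= 12/12 = 1

d = 1


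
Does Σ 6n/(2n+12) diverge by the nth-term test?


lim(n→∞) 6n/(2n+12) = 6/2 = 3  (divide numerator and denominator by n)
lim aₙ = 3 ≠ 0 → series DIVERGES

Diverges (lim aₙ = 3 ≠ 0)


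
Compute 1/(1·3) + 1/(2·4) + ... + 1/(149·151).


1/(k(k+2)) = (1/2)·(1/k - 1/(k+2)) (partial fractions)
Telescoping: Σ = (1/2)·(1 + 1/2 - 1/150 - 1/151) = 16837/22650

Sum = 16837/22650


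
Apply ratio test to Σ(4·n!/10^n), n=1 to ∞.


aₙ = 4·n!/10^n
a_{n+1}/aₙ = (n+1)!/10^(n+1) × 10^n/n!  (constant 4 cancels)
= (n+1)/10
L = lim(n→∞) (n+1)/10 = ∞
L > 1 → series DIVERGES

Diverges (ratio test: L = ∞ > 1)


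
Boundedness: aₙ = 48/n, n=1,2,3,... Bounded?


a₁ = 48, a₂ = 48/2, a₃ = 48/3, ...
0 < aₙ ≤ 48 for all n ≥ 1
Lower bound: 0, Upper bound: 48
The sequence IS bounded

Bounded (0 < aₙ ≤ 48)


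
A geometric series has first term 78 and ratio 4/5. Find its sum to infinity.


S∞ = a₁/(1-r) = 78/(1 - 4/5)
= 78/(1/5)
= 390

S∞ = 390


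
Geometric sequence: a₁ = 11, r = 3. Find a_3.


aₙ = a₁·r^(n-1)
= 11×3^2
= 11×9
= 99

a_3 = 99


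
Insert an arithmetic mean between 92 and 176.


AM = (92 + 176)/2 = 268/2 = 134

AM = 134


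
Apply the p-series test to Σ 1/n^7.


p-series test: Σ c/n^p converges if p > 1, diverges if p ≤ 1 (constant c > 0 doesn't affect convergence).
p = 7
7 > 1 → CONVERGES

Converges (p = 7 > 1)


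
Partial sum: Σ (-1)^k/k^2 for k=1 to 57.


S = -1 + 1/4 - 1/9 + 1/16 - 1/25 + 1/36 - 1/49 + 1/64 ± ...
= -0.8226
(Full series converges to -π²/12 ≈ -0.8225)

S_57 = -0.8226


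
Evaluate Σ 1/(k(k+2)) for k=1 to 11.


1/(k(k+2)) = (1/2)·(1/k - 1/(k+2)) (partial fractions)
Telescoping: Σ = (1/2)·(1 + 1/2 - 1/12 - 1/13) = 209/312

Sum = 209/312


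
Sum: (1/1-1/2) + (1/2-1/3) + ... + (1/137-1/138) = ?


Telescoping: adjacent terms cancel.
= 1/1 - 1/138
= 1 - 1/138 = 137/138

Sum = 137/138


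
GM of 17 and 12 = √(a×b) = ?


GM = √(17×12) = √204 = 14.2829

GM = 14.2829


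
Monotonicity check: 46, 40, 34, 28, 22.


Differences: -6, -6, -6, -6
All differences < 0 → strictly DECREASING

Monotonically decreasing


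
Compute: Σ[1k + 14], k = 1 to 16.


Σ(1k+14) = 1·Σk + 14·n
= 1·136 + 14·16
= 136 + 224 = 360

Σ = 360


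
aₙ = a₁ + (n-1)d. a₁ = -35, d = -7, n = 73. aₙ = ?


aₙ = a₁ + (n-1)d
= -35 + (73-1)×-7
= -35 - 504
= -539

a_73 = -539


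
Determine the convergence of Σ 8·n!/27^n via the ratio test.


aₙ = 8·n!/27^n
a_{n+1}/aₙ = (n+1)!/27^(n+1) × 27^n/n!  (constant 8 cancels)
= (n+1)/27
L = lim(n→∞) (n+1)/27 = ∞
L > 1 → series DIVERGES

Diverges (ratio test: L = ∞ > 1)


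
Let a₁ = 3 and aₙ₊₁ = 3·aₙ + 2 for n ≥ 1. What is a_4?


Computing step by step:
a_1 = 3
a_2 = 11
a_3 = 35
a_4 = 107


a_4 = 107


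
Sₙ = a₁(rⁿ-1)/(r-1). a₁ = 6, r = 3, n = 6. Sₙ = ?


Sₙ = 6×(3^6 - 1)/(3 - 1)
= 6×(729 - 1)/2
= 6×728/2
= 2184

S_6 = 2184


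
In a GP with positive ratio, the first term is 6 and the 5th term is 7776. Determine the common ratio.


r^(n-1) = aₙ/a₁
r^4 = 7776/6 = 1296
r = 1296^(1/4)
= ±6; taking r > 0 gives r = 6

r = 6


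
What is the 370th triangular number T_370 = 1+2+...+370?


n(n+1)/2 = 370×371/2 = 137270/2 = 68635

Σk = 68635


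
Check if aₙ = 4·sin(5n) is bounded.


For all n, -1 ≤ sin(5n) ≤ 1, so -4 ≤ 4·sin(5n) ≤ 4
Lower bound: -4, Upper bound: 4
The sequence IS bounded

Bounded (-4 ≤ aₙ ≤ 4)


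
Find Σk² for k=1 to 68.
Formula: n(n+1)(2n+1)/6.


n = 68
n(n+1)(2n+1)/6 = 68×69×137/6
= 642804/6 = 107134

Σk² = 107134


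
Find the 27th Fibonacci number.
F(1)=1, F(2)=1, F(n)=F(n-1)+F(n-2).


Fibonacci sequence: 1, 1, 2, 3, 5, 8, 13, 21, 34, 55, 89, ...
F(27) = 196418

F(27) = 196418


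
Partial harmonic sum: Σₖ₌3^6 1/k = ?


Σₖ₌3^6 1/k = 1/3 + 1/4 + 1/5 + 1/6
= 19/20
≈ 0.95

Sum = 19/20 ≈ 0.95


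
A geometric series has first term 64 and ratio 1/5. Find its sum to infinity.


S∞ = a₁/(1-r) = 64/(1 - 1/5)
= 64/(4/5)
= 80

S∞ = 80


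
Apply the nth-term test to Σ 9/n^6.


lim(n→∞) 9/n^6 = 0
lim aₙ = 0 → nth-term test is INCONCLUSIVE
(Need other tests; this is actually a convergent p-series with p=6 > 1)

Inconclusive (lim aₙ = 0; need another test)


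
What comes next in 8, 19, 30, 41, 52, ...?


Pattern: arithmetic (d=11)
Terms: 8, 19, 30, 41, 52
Next term = 63

Next term = 63


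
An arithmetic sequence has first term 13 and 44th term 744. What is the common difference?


d = (aₙ - a₁)/(n-1)
= (744 - 13)/(44-1)
= 731/43 = 17

d = 17


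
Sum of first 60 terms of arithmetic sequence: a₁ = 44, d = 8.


aₙ = 44 + (60-1)×8 = 516
Sₙ = n(a₁+aₙ)/2 = 60×(44+516)/2
= 60×560/2 = 16800

S_60 = 16800


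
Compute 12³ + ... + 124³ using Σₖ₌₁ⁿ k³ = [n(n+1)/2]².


Σₖ₌12^124 k³ = [124·125/2]² − [11·12/2]²
= 60062500 − 4356 = 60058144

Σk³ = 60058144


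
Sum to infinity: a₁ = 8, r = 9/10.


S∞ = a₁/(1-r) = 8/(1 - 9/10)
= 8/(1/10)
= 80

S∞ = 80


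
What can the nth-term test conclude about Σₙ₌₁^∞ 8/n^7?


lim(n→∞) 8/n^7 = 0
lim aₙ = 0 → nth-term test is INCONCLUSIVE
(Need other tests; this is actually a convergent p-series with p=7 > 1)

Inconclusive (lim aₙ = 0; need another test)


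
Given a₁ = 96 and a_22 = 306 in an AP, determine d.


d = (aₙ - a₁)/(n-1)
= (306 - 96)/(22-1)
= 210/21 = 10

d = 10


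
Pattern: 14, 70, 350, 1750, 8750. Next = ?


Pattern: geometric (r=5)
Terms: 14, 70, 350, 1750, 8750
Next term = 43750

Next term = 43750


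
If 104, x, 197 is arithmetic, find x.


AM = (104 + 197)/2 = 301/2 = 150.5

AM = 150.5


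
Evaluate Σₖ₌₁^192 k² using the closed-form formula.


n = 192
n(n+1)(2n+1)/6 = 192×193×385/6
= 14266560/6 = 2377760

Σk² = 2377760


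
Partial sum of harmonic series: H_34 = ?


H_34 = 1/1 + 1/2 + 1/3 + ... + 1/34
= 54062195834749/13127595717600
≈ 4.1182

H_34 = 54062195834749/13127595717600 ≈ 4.1182


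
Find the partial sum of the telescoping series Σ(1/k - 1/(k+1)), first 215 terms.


Telescoping: adjacent terms cancel.
= 1/1 - 1/216
= 1 - 1/216 = 215/216

Sum = 215/216


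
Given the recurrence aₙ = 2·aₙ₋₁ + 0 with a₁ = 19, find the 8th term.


Computing step by step:
a_1 = 19
a_2 = 38
a_3 = 76
a_4 = 152
a_5 = 304
a_6 = 608
a_7 = 1216
a_8 = 2432


a_8 = 2432


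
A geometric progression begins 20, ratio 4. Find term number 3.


aₙ = a₁·r^(n-1)
= 20×4^2
= 20×16
= 320

a_3 = 320


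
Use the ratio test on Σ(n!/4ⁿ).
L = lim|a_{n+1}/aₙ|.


aₙ = n!/4^n
a_{n+1}/aₙ = (n+1)!/4^(n+1) × 4^n/n!
= (n+1)/4
L = lim(n→∞) (n+1)/4 = ∞
L > 1 → series DIVERGES

Diverges (ratio test: L = ∞ > 1)


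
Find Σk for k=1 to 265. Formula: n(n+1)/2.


n(n+1)/2 = 265×266/2 = 70490/2 = 35245

Σk = 35245
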